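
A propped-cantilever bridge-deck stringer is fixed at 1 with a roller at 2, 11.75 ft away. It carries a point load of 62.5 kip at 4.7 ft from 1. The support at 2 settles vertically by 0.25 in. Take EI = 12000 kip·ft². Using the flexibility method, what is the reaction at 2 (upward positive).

R_2 = 12.54 kip

Remove the prop at 2; the released (primary) structure is a cantilever built in at 1.
Free-end deflection of the primary structure under the applied loading (downward +):
  point load 62.5 at a = 4.7: Pa²(3L − a)/(6EI) = 7030/EI
Flexibility coefficient — unit upward force at 2: δ_{22} = L³/(3EI) = 540.7/EI.
With EI = 12000 kip·ft²: δ_0 = 0.58581 ft and δ_{22} = 0.045062 ft/kip.
Compatibility — the beam at 2 must follow the support down by 0.02083 ft: δ_0 − R_2·δ_{22} = 0.02083, so R_2 = (0.58581 − 0.02083)/0.045062 = 12.54 kip.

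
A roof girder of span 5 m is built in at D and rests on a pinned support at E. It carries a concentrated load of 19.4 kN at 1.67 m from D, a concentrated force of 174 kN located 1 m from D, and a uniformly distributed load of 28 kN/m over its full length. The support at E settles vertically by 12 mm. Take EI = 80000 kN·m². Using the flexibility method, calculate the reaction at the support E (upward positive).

R_E = 42.09 kN

Choose R_E as the redundant. The primary structure is the cantilever fixed at D.
Primary-structure tip deflection at E by superposition:
  point load 19.4 at a = 1.67: Pa²(3L − a)/(6EI) = 120.2/EI
  point load 174 at a = 1: Pa²(3L − a)/(6EI) = 406/EI
  UDL 28: wL⁴/(8EI) = 2188/EI
  δ_0 = 2714/EI
Tip deflection under a unit load at E: L³/(3EI) = 41.67/EI.
With EI = 80000 kN·m²: δ_0 = 0.033921 m and δ_{EE} = 0.000521 m/kN.
Compatibility — the beam at E must follow the support down by 0.012 m: δ_0 − R_E·δ_{EE} = 0.012, so R_E = (0.033921 − 0.012)/0.000521 = 42.09 kN.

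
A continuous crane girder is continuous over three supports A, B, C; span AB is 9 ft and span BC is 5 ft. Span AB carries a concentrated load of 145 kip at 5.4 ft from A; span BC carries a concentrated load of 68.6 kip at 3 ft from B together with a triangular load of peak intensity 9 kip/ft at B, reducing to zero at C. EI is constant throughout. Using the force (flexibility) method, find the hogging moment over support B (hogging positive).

M_B = 187 kip·ft

Take M_B as the redundant. Released structure: two simple spans AB and BC with a hinge at B.
Discontinuity in slope at B on the released structure — sum the simple-span end rotations:
  span AB: point load 145 at a = 5.4: Pab(L + a)/(6LEI) = 751.7/EI
  span BC: point load 68.6 at a = 3: Pab(L + b)/(6LEI) = 96.04/EI
  span BC: triangular load, peak 9: w₀L³/(45EI) = 25/EI
  relative rotation θ_0 = (751.7 + 121)/EI = 872.7/EI
A unit hogging moment at B produces rotation L₁/(3EI) + L₂/(3EI) = 4.667/EI.
Slope continuity at B: θ_0 = M_B·4.667/EI, so M_B = 872.7/4.667 = 187 kip·ft (hogging).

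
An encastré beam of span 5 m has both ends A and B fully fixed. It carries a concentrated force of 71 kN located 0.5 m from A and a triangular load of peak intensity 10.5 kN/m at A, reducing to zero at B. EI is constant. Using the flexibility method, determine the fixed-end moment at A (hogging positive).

M_A = 41.88 kN·m

Take the two fixed-end moments M_A, M_B as redundants; the released structure is the simple span AB.
Simple-span end rotations at A and B under the given loads:
  at A: point load 71 at a = 0.5: Pab(L + b)/(6LEI) = 50.59/EI
  at B: point load 71 at a = 0.5: Pab(L + a)/(6LEI) = 29.29/EI
  at A: triangular load, peak 10.5: w₀L³/(45EI) = 29.17/EI
  at B: triangular load, peak 10.5: 7w₀L³/(360EI) = 25.52/EI
  θ_A0 = 79.75/EI,  θ_B0 = 54.81/EI
Flexibility coefficients: a unit moment at one end gives L/(3EI) there and L/(6EI) at the far end, so f₁₁ = f₂₂ = 1.667/EI and f₁₂ = f₂₁ = 0.8333/EI.
Compatibility — zero rotation at each built-in end:
  1.667 M_A + 0.8333 M_B = 79.75
  0.8333 M_A + 1.667 M_B = 54.81
Solving the pair gives M_A = 41.88 kN·m and M_B = 11.95 kN·m (hogging).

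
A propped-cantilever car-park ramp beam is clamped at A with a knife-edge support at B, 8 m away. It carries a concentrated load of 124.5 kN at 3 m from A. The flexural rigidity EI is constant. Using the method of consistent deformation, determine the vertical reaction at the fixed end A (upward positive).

R_A = 101.5 kN

Remove the prop at B; the released (primary) structure is a cantilever built in at A.
Primary-structure tip deflection at B by superposition:
  point load 124.5 at a = 3: Pa²(3L − a)/(6EI) = 3922/EI
Flexibility coefficient — unit upward force at B: δ_{BB} = L³/(3EI) = 170.7/EI.
Compatibility at B: δ_0 − R_B·δ_{BB} = 0, so R_B = 3922/170.7 = 22.98 kN.
Vertical equilibrium: R_A = ΣP − R_B = 124.5 − 22.98 = 101.5 kN.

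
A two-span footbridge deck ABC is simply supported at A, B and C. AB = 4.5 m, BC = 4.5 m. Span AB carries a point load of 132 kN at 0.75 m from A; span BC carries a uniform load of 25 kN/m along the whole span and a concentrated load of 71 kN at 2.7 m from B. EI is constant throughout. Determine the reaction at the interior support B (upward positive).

Take M_B as the redundant. Released structure: two simple spans AB and BC with a hinge at B.
End slopes at the hinge B, treating each span as simply supported:
  span AB: point load 132 at a = 0.75: Pab(L + a)/(6LEI) = 72.19/EI
  span BC: UDL 25: wL³/(24EI) = 94.92/EI
  span BC: point load 71 at a = 2.7: Pab(L + b)/(6LEI) = 80.51/EI
  relative rotation θ_0 = (72.19 + 175.4)/EI = 247.6/EI
A unit hogging moment at B produces rotation L₁/(3EI) + L₂/(3EI) = 3/EI.
Compatibility: M_B·(L₁+L₂)/(3EI) = θ_0, giving M_B = 82.54 kN·m (hogging).
Span AB, ΣM about A with M_B applied at B: R_B^{AB}·4.5 = 99 + 82.54, so R_B^{AB} = 40.34 kN and R_A = 132 − 40.34 = 91.66 kN.
Span BC, ΣM about C: R_B^{BC}·4.5 = 380.9 + 82.54, so R_B^{BC} = 103 kN and R_C = 183.5 − 103 = 80.51 kN.
R_B = 40.34 + 103 = 143.3 kN.

R_B = 143.3 kN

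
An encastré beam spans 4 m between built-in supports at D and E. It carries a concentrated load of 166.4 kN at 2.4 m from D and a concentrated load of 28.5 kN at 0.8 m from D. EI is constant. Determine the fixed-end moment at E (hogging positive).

M_E = 99.49 kN·m

Release both end moments; the primary structure is a simply-supported span DE with redundants M_D and M_E.
End rotations of the released simple span under the applied load (×1/EI):
  at D: point load 166.4 at a = 2.4: Pab(L + b)/(6LEI) = 149.1/EI
  at E: point load 166.4 at a = 2.4: Pab(L + a)/(6LEI) = 170.4/EI
  at D: point load 28.5 at a = 0.8: Pab(L + b)/(6LEI) = 21.89/EI
  at E: point load 28.5 at a = 0.8: Pab(L + a)/(6LEI) = 14.59/EI
  θ_D0 = 171/EI,  θ_E0 = 185/EI
Flexibility coefficients: a unit moment at one end gives L/(3EI) there and L/(6EI) at the far end, so f₁₁ = f₂₂ = 1.333/EI and f₁₂ = f₂₁ = 0.6667/EI.
Compatibility — zero rotation at each built-in end:
  1.333 M_D + 0.6667 M_E = 171
  0.6667 M_D + 1.333 M_E = 185
Solving the pair gives M_D = 78.49 kN·m and M_E = 99.49 kN·m (hogging).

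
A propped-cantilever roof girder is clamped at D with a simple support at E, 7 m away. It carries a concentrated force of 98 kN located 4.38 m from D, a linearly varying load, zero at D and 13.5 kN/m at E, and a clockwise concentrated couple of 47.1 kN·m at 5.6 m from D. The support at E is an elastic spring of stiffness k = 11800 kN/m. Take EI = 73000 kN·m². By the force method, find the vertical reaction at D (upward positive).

Choose R_E as the redundant. The primary structure is the cantilever fixed at D.
Free-end deflection of the primary structure under the applied loading (downward +):
  point load 98 at a = 4.38: Pa²(3L − a)/(6EI) = 5208/EI
  triangular load, peak 13.5 at the free end: 11w₀L⁴/(120EI) = 2971/EI
  clockwise couple 47.1 at a = 5.6: M₀a(2L − a)/(2EI) = 1108/EI
  δ_0 = 9287/EI
Tip deflection under a unit load at E: L³/(3EI) = 114.3/EI.
With EI = 73000 kN·m²: δ_0 = 0.12722 m and δ_{EE} = 0.001566 m/kN.
Compatibility — the spring shortens by R_E/k under the reaction it provides: δ_0 − R_E·δ_{EE} = R_E/k. With 1/k = 0.000085 m/kN, R_E = δ_0 / (δ_{EE} + 1/k) = 0.12722 / (0.001566 + 0.000085) = 77.06 kN.
Vertical equilibrium: R_D = ΣP − R_E = 145.2 − 77.06 = 68.19 kN.

R_D = 68.19 kN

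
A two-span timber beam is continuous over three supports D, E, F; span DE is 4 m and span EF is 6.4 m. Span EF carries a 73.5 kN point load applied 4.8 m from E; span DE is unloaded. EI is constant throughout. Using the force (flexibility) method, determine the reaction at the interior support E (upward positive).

Take M_E as the redundant. Released structure: two simple spans DE and EF with a hinge at E.
Rotations at E on the released spans (each span's end-slope, ×1/EI):
  span EF: point load 73.5 at a = 4.8: Pab(L + b)/(6LEI) = 117.6/EI
  relative rotation θ_0 = (0 + 117.6)/EI = 117.6/EI
A unit hogging moment at E produces rotation L₁/(3EI) + L₂/(3EI) = 3.467/EI.
Slope continuity at E: θ_0 = M_E·3.467/EI, so M_E = 117.6/3.467 = 33.92 kN·m (hogging).
Span DE, ΣM about D with M_E applied at E: R_E^{DE}·4 = 0 + 33.92, so R_E^{DE} = 8.481 kN and R_D = 0 − 8.481 = -8.481 kN.
Span EF, ΣM about F: R_E^{EF}·6.4 = 117.6 + 33.92, so R_E^{EF} = 23.68 kN and R_F = 73.5 − 23.68 = 49.82 kN.
R_E = 8.481 + 23.68 = 32.16 kN.

R_E = 32.16 kN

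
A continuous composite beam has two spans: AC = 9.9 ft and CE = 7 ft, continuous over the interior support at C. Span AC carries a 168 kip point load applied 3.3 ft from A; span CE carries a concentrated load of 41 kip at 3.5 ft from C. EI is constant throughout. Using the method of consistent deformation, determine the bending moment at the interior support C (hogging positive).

M_C = 166.6 kip·ft

Insert a hinge at C; M_C is the redundant, and each span becomes simply supported.
Rotations at C on the released spans (each span's end-slope, ×1/EI):
  span AC: point load 168 at a = 3.3: Pab(L + a)/(6LEI) = 813.1/EI
  span CE: point load 41 at a = 3.5: Pab(L + b)/(6LEI) = 125.6/EI
  relative rotation θ_0 = (813.1 + 125.6)/EI = 938.7/EI
A unit hogging moment at C produces rotation L₁/(3EI) + L₂/(3EI) = 5.633/EI.
Compatibility: M_C·(L₁+L₂)/(3EI) = θ_0, giving M_C = 166.6 kip·ft (hogging).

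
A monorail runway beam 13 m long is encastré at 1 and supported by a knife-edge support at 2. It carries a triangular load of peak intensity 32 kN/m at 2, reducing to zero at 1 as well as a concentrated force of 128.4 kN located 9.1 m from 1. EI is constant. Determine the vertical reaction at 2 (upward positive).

R_2 = 186.8 kN

Choose R_2 as the redundant. The primary structure is the cantilever fixed at 1.
Primary-structure tip deflection at 2 by superposition:
  triangular load, peak 32 at the free end: 11w₀L⁴/(120EI) = 83779/EI
  point load 128.4 at a = 9.1: Pa²(3L − a)/(6EI) = 52987/EI
  δ_0 = 136766/EI
Flexibility coefficient — unit upward force at 2: δ_{22} = L³/(3EI) = 732.3/EI.
Compatibility at 2: δ_0 − R_2·δ_{22} = 0, so R_2 = 136766/732.3 = 186.8 kN.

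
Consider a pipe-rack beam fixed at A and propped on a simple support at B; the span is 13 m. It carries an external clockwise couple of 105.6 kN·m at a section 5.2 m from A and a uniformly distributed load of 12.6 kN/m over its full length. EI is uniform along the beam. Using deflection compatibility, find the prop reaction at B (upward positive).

Release the roller at B. Primary structure: cantilever fixed at A.
Primary-structure tip deflection at B by superposition:
  clockwise couple 105.6 at a = 5.2: M₀a(2L − a)/(2EI) = 5711/EI
  UDL 12.6: wL⁴/(8EI) = 44984/EI
  δ_0 = 50694/EI
Tip deflection under a unit load at B: L³/(3EI) = 732.3/EI.
Compatibility at B: δ_0 − R_B·δ_{BB} = 0, so R_B = 50694/732.3 = 69.22 kN.

R_B = 69.22 kN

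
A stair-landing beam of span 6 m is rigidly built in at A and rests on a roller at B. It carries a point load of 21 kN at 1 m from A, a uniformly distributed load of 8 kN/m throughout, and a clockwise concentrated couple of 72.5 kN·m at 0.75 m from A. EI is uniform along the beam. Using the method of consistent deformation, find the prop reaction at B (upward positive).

R_B = 23.07 kN

Release the roller at B. Primary structure: cantilever fixed at A.
Primary-structure tip deflection at B by superposition:
  point load 21 at a = 1: Pa²(3L − a)/(6EI) = 59.5/EI
  UDL 8: wL⁴/(8EI) = 1296/EI
  clockwise couple 72.5 at a = 0.75: M₀a(2L − a)/(2EI) = 305.9/EI
  δ_0 = 1661/EI
Flexibility coefficient — unit upward force at B: δ_{BB} = L³/(3EI) = 72/EI.
The prop prevents deflection at B: R_B = δ_0/δ_{BB} = 1661/72 = 23.07 kN.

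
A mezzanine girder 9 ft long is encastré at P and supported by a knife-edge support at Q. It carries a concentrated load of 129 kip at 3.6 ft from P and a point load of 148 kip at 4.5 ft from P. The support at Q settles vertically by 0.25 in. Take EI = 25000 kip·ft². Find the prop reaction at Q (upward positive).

Remove the prop at Q; the released (primary) structure is a cantilever built in at P.
Deflection at Q on the released cantilever, summing each load's contribution:
  point load 129 at a = 3.6: Pa²(3L − a)/(6EI) = 6520/EI
  point load 148 at a = 4.5: Pa²(3L − a)/(6EI) = 11239/EI
  δ_0 = 17759/EI
Tip deflection under a unit load at Q: L³/(3EI) = 243/EI.
With EI = 25000 kip·ft²: δ_0 = 0.71036 ft and δ_{QQ} = 0.00972 ft/kip.
Compatibility — the beam at Q must follow the support down by 0.02083 ft: δ_0 − R_Q·δ_{QQ} = 0.02083, so R_Q = (0.71036 − 0.02083)/0.00972 = 70.94 kip.

R_Q = 70.94 kip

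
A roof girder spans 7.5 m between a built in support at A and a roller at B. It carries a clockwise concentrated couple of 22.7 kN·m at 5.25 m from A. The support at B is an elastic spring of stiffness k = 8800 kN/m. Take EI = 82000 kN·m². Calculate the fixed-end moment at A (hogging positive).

Release the roller at B. Primary structure: cantilever fixed at A.
Downward deflection at the released point B due to the loads:
  clockwise couple 22.7 at a = 5.25: M₀a(2L − a)/(2EI) = 581/EI
Flexibility coefficient — unit upward force at B: δ_{BB} = L³/(3EI) = 140.6/EI.
With EI = 82000 kN·m²: δ_0 = 0.007085 m and δ_{BB} = 0.001715 m/kN.
Compatibility — the spring shortens by R_B/k under the reaction it provides: δ_0 − R_B·δ_{BB} = R_B/k. With 1/k = 0.000114 m/kN, R_B = δ_0 / (δ_{BB} + 1/k) = 0.007085 / (0.001715 + 0.000114) = 3.875 kN.
Moment equilibrium about A: M_A = Σ(load moments about A) − R_B·L = 22.7 − 3.875×7.5 = -6.36 kN·m.

M_A = -6.36 kN·m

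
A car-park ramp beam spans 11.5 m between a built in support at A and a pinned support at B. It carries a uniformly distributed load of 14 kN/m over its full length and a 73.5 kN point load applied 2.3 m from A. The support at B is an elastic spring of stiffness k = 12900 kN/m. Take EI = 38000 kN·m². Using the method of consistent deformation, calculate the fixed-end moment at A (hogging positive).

Remove the prop at B; the released (primary) structure is a cantilever built in at A.
Primary-structure tip deflection at B by superposition:
  UDL 14: wL⁴/(8EI) = 30608/EI
  point load 73.5 at a = 2.3: Pa²(3L − a)/(6EI) = 2087/EI
  δ_0 = 32694/EI
Tip deflection under a unit load at B: L³/(3EI) = 507/EI.
With EI = 38000 kN·m²: δ_0 = 0.86037 m and δ_{BB} = 0.013341 m/kN.
Compatibility — the spring shortens by R_B/k under the reaction it provides: δ_0 − R_B·δ_{BB} = R_B/k. With 1/k = 0.000078 m/kN, R_B = δ_0 / (δ_{BB} + 1/k) = 0.86037 / (0.013341 + 0.000078) = 64.12 kN.
Moment equilibrium about A: M_A = Σ(load moments about A) − R_B·L = 1095 − 64.12×11.5 = 357.4 kN·m.

M_A = 357.4 kN·m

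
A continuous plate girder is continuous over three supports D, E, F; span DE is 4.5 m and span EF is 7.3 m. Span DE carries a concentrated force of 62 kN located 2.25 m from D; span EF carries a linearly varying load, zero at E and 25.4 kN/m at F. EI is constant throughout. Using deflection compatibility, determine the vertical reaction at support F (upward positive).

Insert a hinge at E; M_E is the redundant, and each span becomes simply supported.
End slopes at the hinge E, treating each span as simply supported:
  span DE: point load 62 at a = 2.25: Pab(L + a)/(6LEI) = 78.47/EI
  span EF: triangular load, peak 25.4: 7w₀L³/(360EI) = 192.1/EI
  relative rotation θ_0 = (78.47 + 192.1)/EI = 270.6/EI
A unit hogging moment at E produces rotation L₁/(3EI) + L₂/(3EI) = 3.933/EI.
Compatibility: M_E·(L₁+L₂)/(3EI) = θ_0, giving M_E = 68.8 kN·m (hogging).
Span EF, ΣM about F: R_E^{EF}·7.3 = 225.6 + 68.8, so R_E^{EF} = 40.33 kN and R_F = 92.71 − 40.33 = 52.38 kN.

R_F = 52.38 kN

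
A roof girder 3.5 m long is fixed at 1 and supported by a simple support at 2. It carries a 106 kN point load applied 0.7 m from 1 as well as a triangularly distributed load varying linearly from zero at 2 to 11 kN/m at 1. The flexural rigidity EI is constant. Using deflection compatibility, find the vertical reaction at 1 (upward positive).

Take the reaction at 2 as the redundant and release it; the primary structure is a cantilever fixed at 1.
Downward deflection at the released point 2 due to the loads:
  point load 106 at a = 0.7: Pa²(3L − a)/(6EI) = 84.84/EI
  triangular load, peak 11 at the fixed end: w₀L⁴/(30EI) = 55.02/EI
  δ_0 = 139.9/EI
Tip deflection under a unit load at 2: L³/(3EI) = 14.29/EI.
The prop prevents deflection at 2: R_2 = δ_0/δ_{22} = 139.9/14.29 = 9.786 kN.
Vertical equilibrium: R_1 = ΣP − R_2 = 125.2 − 9.786 = 115.5 kN.

R_1 = 115.5 kN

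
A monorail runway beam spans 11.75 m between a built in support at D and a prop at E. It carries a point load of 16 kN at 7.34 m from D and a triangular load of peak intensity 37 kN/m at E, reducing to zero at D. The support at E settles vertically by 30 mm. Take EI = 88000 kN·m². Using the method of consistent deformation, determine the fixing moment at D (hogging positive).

M_D = 385.7 kN·m

Choose R_E as the redundant. The primary structure is the cantilever fixed at D.
Free-end deflection of the primary structure under the applied loading (downward +):
  point load 16 at a = 7.34: Pa²(3L − a)/(6EI) = 4010/EI
  triangular load, peak 37 at the free end: 11w₀L⁴/(120EI) = 64649/EI
  δ_0 = 68659/EI
Tip deflection under a unit load at E: L³/(3EI) = 540.7/EI.
With EI = 88000 kN·m²: δ_0 = 0.78022 m and δ_{EE} = 0.006145 m/kN.
Compatibility — the beam at E must follow the support down by 0.03 m: δ_0 − R_E·δ_{EE} = 0.03, so R_E = (0.78022 − 0.03)/0.006145 = 122.1 kN.
Moment equilibrium about D: M_D = Σ(load moments about D) − R_E·L = 1820 − 122.1×11.75 = 385.7 kN·m.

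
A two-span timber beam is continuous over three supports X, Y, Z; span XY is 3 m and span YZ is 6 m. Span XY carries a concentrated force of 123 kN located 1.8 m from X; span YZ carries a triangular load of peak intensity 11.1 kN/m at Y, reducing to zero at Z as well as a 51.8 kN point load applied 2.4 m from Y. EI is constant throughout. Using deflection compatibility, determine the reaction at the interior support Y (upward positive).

R_Y = 167.7 kN

Take M_Y as the redundant. Released structure: two simple spans XY and YZ with a hinge at Y.
End slopes at the hinge Y, treating each span as simply supported:
  span XY: point load 123 at a = 1.8: Pab(L + a)/(6LEI) = 70.85/EI
  span YZ: triangular load, peak 11.1: w₀L³/(45EI) = 53.28/EI
  span YZ: point load 51.8 at a = 2.4: Pab(L + b)/(6LEI) = 119.3/EI
  relative rotation θ_0 = (70.85 + 172.6)/EI = 243.5/EI
A unit hogging moment at Y produces rotation L₁/(3EI) + L₂/(3EI) = 3/EI.
Compatibility: M_Y·(L₁+L₂)/(3EI) = θ_0, giving M_Y = 81.16 kN·m (hogging).
Span XY, ΣM about X with M_Y applied at Y: R_Y^{XY}·3 = 221.4 + 81.16, so R_Y^{XY} = 100.9 kN and R_X = 123 − 100.9 = 22.15 kN.
Span YZ, ΣM about Z: R_Y^{YZ}·6 = 319.7 + 81.16, so R_Y^{YZ} = 66.81 kN and R_Z = 85.1 − 66.81 = 18.29 kN.
R_Y = 100.9 + 66.81 = 167.7 kN.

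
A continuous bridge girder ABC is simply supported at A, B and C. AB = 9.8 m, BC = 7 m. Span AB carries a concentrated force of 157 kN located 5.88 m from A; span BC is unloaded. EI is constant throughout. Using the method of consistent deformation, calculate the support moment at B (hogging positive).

Take M_B as the redundant. Released structure: two simple spans AB and BC with a hinge at B.
Rotations at B on the released spans (each span's end-slope, ×1/EI):
  span AB: point load 157 at a = 5.88: Pab(L + a)/(6LEI) = 965/EI
  relative rotation θ_0 = (965 + 0)/EI = 965/EI
A unit hogging moment at B produces rotation L₁/(3EI) + L₂/(3EI) = 5.6/EI.
Slope continuity at B: θ_0 = M_B·5.6/EI, so M_B = 965/5.6 = 172.3 kN·m (hogging).

M_B = 172.3 kN·m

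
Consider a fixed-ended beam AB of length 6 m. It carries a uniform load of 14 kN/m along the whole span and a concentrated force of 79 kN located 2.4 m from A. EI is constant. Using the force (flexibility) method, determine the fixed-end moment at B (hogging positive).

M_B = 87.5 kN·m

Release both end moments; the primary structure is a simply-supported span AB with redundants M_A and M_B.
Simple-span end rotations at A and B under the given loads:
  at A: UDL 14: wL³/(24EI) = 126/EI
  at B: UDL 14: wL³/(24EI) = 126/EI
  at A: point load 79 at a = 2.4: Pab(L + b)/(6LEI) = 182/EI
  at B: point load 79 at a = 2.4: Pab(L + a)/(6LEI) = 159.3/EI
  θ_A0 = 308/EI,  θ_B0 = 285.3/EI
Flexibility coefficients: a unit moment at one end gives L/(3EI) there and L/(6EI) at the far end, so f₁₁ = f₂₂ = 2/EI and f₁₂ = f₂₁ = 1/EI.
Compatibility — zero rotation at each built-in end:
  2 M_A + 1 M_B = 308
  1 M_A + 2 M_B = 285.3
Solving the pair gives M_A = 110.3 kN·m and M_B = 87.5 kN·m (hogging).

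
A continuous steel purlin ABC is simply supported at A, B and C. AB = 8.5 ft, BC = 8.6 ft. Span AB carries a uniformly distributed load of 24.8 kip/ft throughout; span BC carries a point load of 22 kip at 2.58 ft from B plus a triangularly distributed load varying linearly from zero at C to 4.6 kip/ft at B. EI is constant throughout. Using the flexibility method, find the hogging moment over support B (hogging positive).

Insert a hinge at B; M_B is the redundant, and each span becomes simply supported.
End slopes at the hinge B, treating each span as simply supported:
  span AB: UDL 24.8: wL³/(24EI) = 634.6/EI
  span BC: point load 22 at a = 2.58: Pab(L + b)/(6LEI) = 96.81/EI
  span BC: triangular load, peak 4.6: w₀L³/(45EI) = 65.02/EI
  relative rotation θ_0 = (634.6 + 161.8)/EI = 796.4/EI
A unit hogging moment at B produces rotation L₁/(3EI) + L₂/(3EI) = 5.7/EI.
Compatibility: M_B·(L₁+L₂)/(3EI) = θ_0, giving M_B = 139.7 kip·ft (hogging).

M_B = 139.7 kip·ft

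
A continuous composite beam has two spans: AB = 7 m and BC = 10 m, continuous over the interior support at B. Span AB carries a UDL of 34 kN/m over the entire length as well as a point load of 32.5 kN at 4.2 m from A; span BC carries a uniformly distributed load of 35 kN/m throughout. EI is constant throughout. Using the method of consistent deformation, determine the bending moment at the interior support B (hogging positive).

M_B = 361.1 kN·m

Release continuity at B by inserting a hinge; the redundant is the internal moment M_B. The primary structure is two simply-supported spans AB and BC.
Discontinuity in slope at B on the released structure — sum the simple-span end rotations:
  span AB: UDL 34: wL³/(24EI) = 485.9/EI
  span AB: point load 32.5 at a = 4.2: Pab(L + a)/(6LEI) = 101.9/EI
  span BC: UDL 35: wL³/(24EI) = 1458/EI
  relative rotation θ_0 = (587.8 + 1458)/EI = 2046/EI
A unit hogging moment at B produces rotation L₁/(3EI) + L₂/(3EI) = 5.667/EI.
Compatibility: M_B·(L₁+L₂)/(3EI) = θ_0, giving M_B = 361.1 kN·m (hogging).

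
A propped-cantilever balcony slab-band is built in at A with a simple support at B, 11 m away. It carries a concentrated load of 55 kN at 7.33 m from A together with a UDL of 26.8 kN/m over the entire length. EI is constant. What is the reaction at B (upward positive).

Remove the prop at B; the released (primary) structure is a cantilever built in at A.
Primary-structure tip deflection at B by superposition:
  point load 55 at a = 7.33: Pa²(3L − a)/(6EI) = 12643/EI
  UDL 26.8: wL⁴/(8EI) = 49047/EI
  δ_0 = 61690/EI
Tip deflection under a unit load at B: L³/(3EI) = 443.7/EI.
The prop prevents deflection at B: R_B = δ_0/δ_{BB} = 61690/443.7 = 139 kN.

R_B = 139 kN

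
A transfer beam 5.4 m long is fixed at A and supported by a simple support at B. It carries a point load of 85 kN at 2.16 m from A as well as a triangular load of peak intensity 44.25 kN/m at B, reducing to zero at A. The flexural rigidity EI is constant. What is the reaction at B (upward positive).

R_B = 83.39 kN

Choose R_B as the redundant. The primary structure is the cantilever fixed at A.
Deflection at B on the released cantilever, summing each load's contribution:
  point load 85 at a = 2.16: Pa²(3L − a)/(6EI) = 928/EI
  triangular load, peak 44.25 at the free end: 11w₀L⁴/(120EI) = 3449/EI
  δ_0 = 4377/EI
Tip deflection under a unit load at B: L³/(3EI) = 52.49/EI.
The prop prevents deflection at B: R_B = δ_0/δ_{BB} = 4377/52.49 = 83.39 kN.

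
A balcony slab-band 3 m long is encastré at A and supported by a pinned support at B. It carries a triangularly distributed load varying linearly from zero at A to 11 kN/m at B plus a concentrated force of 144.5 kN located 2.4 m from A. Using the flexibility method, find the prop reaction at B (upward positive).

R_B = 110.8 kN

Remove the prop at B; the released (primary) structure is a cantilever built in at A.
Deflection at B on the released cantilever, summing each load's contribution:
  triangular load, peak 11 at the free end: 11w₀L⁴/(120EI) = 81.67/EI
  point load 144.5 at a = 2.4: Pa²(3L − a)/(6EI) = 915.6/EI
  δ_0 = 997.2/EI
Tip deflection under a unit load at B: L³/(3EI) = 9/EI.
The prop prevents deflection at B: R_B = δ_0/δ_{BB} = 997.2/9 = 110.8 kN.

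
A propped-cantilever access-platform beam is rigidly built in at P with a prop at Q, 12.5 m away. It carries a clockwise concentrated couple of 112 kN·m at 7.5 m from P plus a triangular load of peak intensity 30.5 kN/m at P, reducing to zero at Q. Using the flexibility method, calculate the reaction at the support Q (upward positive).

R_Q = 49.41 kN

Remove the prop at Q; the released (primary) structure is a cantilever built in at P.
Downward deflection at the released point Q due to the loads:
  clockwise couple 112 at a = 7.5: M₀a(2L − a)/(2EI) = 7350/EI
  triangular load, peak 30.5 at the fixed end: w₀L⁴/(30EI) = 24821/EI
  δ_0 = 32171/EI
Flexibility coefficient — unit upward force at Q: δ_{QQ} = L³/(3EI) = 651/EI.
Compatibility at Q: δ_0 − R_Q·δ_{QQ} = 0, so R_Q = 32171/651 = 49.41 kN.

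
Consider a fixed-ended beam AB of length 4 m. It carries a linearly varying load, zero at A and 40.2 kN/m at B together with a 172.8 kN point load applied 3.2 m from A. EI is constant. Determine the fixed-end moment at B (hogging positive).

M_B = 120.6 kN·m

Take the two fixed-end moments M_A, M_B as redundants; the released structure is the simple span AB.
On the primary (simply-supported) span, the end slopes from the loading are:
  at A: triangular load, peak 40.2: 7w₀L³/(360EI) = 50.03/EI
  at B: triangular load, peak 40.2: w₀L³/(45EI) = 57.17/EI
  at A: point load 172.8 at a = 3.2: Pab(L + b)/(6LEI) = 88.47/EI
  at B: point load 172.8 at a = 3.2: Pab(L + a)/(6LEI) = 132.7/EI
  θ_A0 = 138.5/EI,  θ_B0 = 189.9/EI
Flexibility coefficients: a unit moment at one end gives L/(3EI) there and L/(6EI) at the far end, so f₁₁ = f₂₂ = 1.333/EI and f₁₂ = f₂₁ = 0.6667/EI.
Compatibility — zero rotation at each built-in end:
  1.333 M_A + 0.6667 M_B = 138.5
  0.6667 M_A + 1.333 M_B = 189.9
Solving the pair gives M_A = 43.56 kN·m and M_B = 120.6 kN·m (hogging).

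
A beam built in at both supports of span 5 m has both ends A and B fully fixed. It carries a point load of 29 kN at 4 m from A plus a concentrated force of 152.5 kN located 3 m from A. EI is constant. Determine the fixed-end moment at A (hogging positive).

Take the two fixed-end moments M_A, M_B as redundants; the released structure is the simple span AB.
Simple-span end rotations at A and B under the given loads:
  at A: point load 29 at a = 4: Pab(L + b)/(6LEI) = 23.2/EI
  at B: point load 29 at a = 4: Pab(L + a)/(6LEI) = 34.8/EI
  at A: point load 152.5 at a = 3: Pab(L + b)/(6LEI) = 213.5/EI
  at B: point load 152.5 at a = 3: Pab(L + a)/(6LEI) = 244/EI
  θ_A0 = 236.7/EI,  θ_B0 = 278.8/EI
Flexibility coefficients: a unit moment at one end gives L/(3EI) there and L/(6EI) at the far end, so f₁₁ = f₂₂ = 1.667/EI and f₁₂ = f₂₁ = 0.8333/EI.
Compatibility — zero rotation at each built-in end:
  1.667 M_A + 0.8333 M_B = 236.7
  0.8333 M_A + 1.667 M_B = 278.8
Solving the pair gives M_A = 77.84 kN·m and M_B = 128.4 kN·m (hogging).

M_A = 77.84 kN·m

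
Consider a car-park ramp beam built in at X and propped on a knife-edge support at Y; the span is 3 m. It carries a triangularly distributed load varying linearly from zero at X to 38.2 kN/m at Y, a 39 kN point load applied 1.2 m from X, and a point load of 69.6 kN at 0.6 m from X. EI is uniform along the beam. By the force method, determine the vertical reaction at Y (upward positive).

R_Y = 43.52 kN

Release the roller at Y. Primary structure: cantilever fixed at X.
Primary-structure tip deflection at Y by superposition:
  triangular load, peak 38.2 at the free end: 11w₀L⁴/(120EI) = 283.6/EI
  point load 39 at a = 1.2: Pa²(3L − a)/(6EI) = 73.01/EI
  point load 69.6 at a = 0.6: Pa²(3L − a)/(6EI) = 35.08/EI
  δ_0 = 391.7/EI
Flexibility coefficient — unit upward force at Y: δ_{YY} = L³/(3EI) = 9/EI.
Compatibility at Y: δ_0 − R_Y·δ_{YY} = 0, so R_Y = 391.7/9 = 43.52 kN.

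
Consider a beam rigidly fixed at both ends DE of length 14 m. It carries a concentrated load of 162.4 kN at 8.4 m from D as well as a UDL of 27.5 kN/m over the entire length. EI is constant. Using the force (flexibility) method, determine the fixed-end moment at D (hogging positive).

M_D = 667.4 kN·m

Take the two fixed-end moments M_D, M_E as redundants; the released structure is the simple span DE.
Simple-span end rotations at D and E under the given loads:
  at D: point load 162.4 at a = 8.4: Pab(L + b)/(6LEI) = 1783/EI
  at E: point load 162.4 at a = 8.4: Pab(L + a)/(6LEI) = 2037/EI
  at D: UDL 27.5: wL³/(24EI) = 3144/EI
  at E: UDL 27.5: wL³/(24EI) = 3144/EI
  θ_D0 = 4927/EI,  θ_E0 = 5181/EI
Flexibility coefficients: a unit moment at one end gives L/(3EI) there and L/(6EI) at the far end, so f₁₁ = f₂₂ = 4.667/EI and f₁₂ = f₂₁ = 2.333/EI.
Compatibility — zero rotation at each built-in end:
  4.667 M_D + 2.333 M_E = 4927
  2.333 M_D + 4.667 M_E = 5181
Solving the pair gives M_D = 667.4 kN·m and M_E = 776.6 kN·m (hogging).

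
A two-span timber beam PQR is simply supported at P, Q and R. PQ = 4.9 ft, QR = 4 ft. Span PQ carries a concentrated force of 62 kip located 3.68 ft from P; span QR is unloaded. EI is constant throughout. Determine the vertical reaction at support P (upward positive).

Take M_Q as the redundant. Released structure: two simple spans PQ and QR with a hinge at Q.
Rotations at Q on the released spans (each span's end-slope, ×1/EI):
  span PQ: point load 62 at a = 3.68: Pab(L + a)/(6LEI) = 81.23/EI
  relative rotation θ_0 = (81.23 + 0)/EI = 81.23/EI
A unit hogging moment at Q produces rotation L₁/(3EI) + L₂/(3EI) = 2.967/EI.
Compatibility: M_Q·(L₁+L₂)/(3EI) = θ_0, giving M_Q = 27.38 kip·ft (hogging).
Span PQ, ΣM about P with M_Q applied at Q: R_Q^{PQ}·4.9 = 228.2 + 27.38, so R_Q^{PQ} = 52.15 kip and R_P = 62 − 52.15 = 9.849 kip.

R_P = 9.849 kip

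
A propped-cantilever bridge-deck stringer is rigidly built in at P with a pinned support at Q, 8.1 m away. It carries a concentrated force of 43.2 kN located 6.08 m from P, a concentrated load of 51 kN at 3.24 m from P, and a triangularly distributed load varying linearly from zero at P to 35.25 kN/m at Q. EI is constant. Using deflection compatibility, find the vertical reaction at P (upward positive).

Take the reaction at Q as the redundant and release it; the primary structure is a cantilever fixed at P.
Primary-structure tip deflection at Q by superposition:
  point load 43.2 at a = 6.08: Pa²(3L − a)/(6EI) = 4849/EI
  point load 51 at a = 3.24: Pa²(3L − a)/(6EI) = 1879/EI
  triangular load, peak 35.25 at the free end: 11w₀L⁴/(120EI) = 13909/EI
  δ_0 = 20638/EI
Flexibility coefficient — unit upward force at Q: δ_{QQ} = L³/(3EI) = 177.1/EI.
Compatibility at Q: δ_0 − R_Q·δ_{QQ} = 0, so R_Q = 20638/177.1 = 116.5 kN.
Vertical equilibrium: R_P = ΣP − R_Q = 237 − 116.5 = 120.5 kN.

R_P = 120.5 kN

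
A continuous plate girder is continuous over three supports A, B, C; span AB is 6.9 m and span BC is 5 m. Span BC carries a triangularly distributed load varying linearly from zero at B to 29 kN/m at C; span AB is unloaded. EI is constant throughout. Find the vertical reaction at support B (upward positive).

Release continuity at B by inserting a hinge; the redundant is the internal moment M_B. The primary structure is two simply-supported spans AB and BC.
Rotations at B on the released spans (each span's end-slope, ×1/EI):
  span BC: triangular load, peak 29: 7w₀L³/(360EI) = 70.49/EI
  relative rotation θ_0 = (0 + 70.49)/EI = 70.49/EI
A unit hogging moment at B produces rotation L₁/(3EI) + L₂/(3EI) = 3.967/EI.
Compatibility: M_B·(L₁+L₂)/(3EI) = θ_0, giving M_B = 17.77 kN·m (hogging).
Span AB, ΣM about A with M_B applied at B: R_B^{AB}·6.9 = 0 + 17.77, so R_B^{AB} = 2.575 kN and R_A = 0 − 2.575 = -2.575 kN.
Span BC, ΣM about C: R_B^{BC}·5 = 120.8 + 17.77, so R_B^{BC} = 27.72 kN and R_C = 72.5 − 27.72 = 44.78 kN.
R_B = 2.575 + 27.72 = 30.3 kN.

R_B = 30.3 kN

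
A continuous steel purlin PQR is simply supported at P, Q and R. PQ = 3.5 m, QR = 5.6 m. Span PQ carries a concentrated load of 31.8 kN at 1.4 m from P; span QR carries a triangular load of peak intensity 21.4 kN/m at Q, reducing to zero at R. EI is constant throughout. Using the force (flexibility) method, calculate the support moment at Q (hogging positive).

Release continuity at Q by inserting a hinge; the redundant is the internal moment M_Q. The primary structure is two simply-supported spans PQ and QR.
Rotations at Q on the released spans (each span's end-slope, ×1/EI):
  span PQ: point load 31.8 at a = 1.4: Pab(L + a)/(6LEI) = 21.81/EI
  span QR: triangular load, peak 21.4: w₀L³/(45EI) = 83.52/EI
  relative rotation θ_0 = (21.81 + 83.52)/EI = 105.3/EI
A unit hogging moment at Q produces rotation L₁/(3EI) + L₂/(3EI) = 3.033/EI.
Compatibility: M_Q·(L₁+L₂)/(3EI) = θ_0, giving M_Q = 34.72 kN·m (hogging).

M_Q = 34.72 kN·m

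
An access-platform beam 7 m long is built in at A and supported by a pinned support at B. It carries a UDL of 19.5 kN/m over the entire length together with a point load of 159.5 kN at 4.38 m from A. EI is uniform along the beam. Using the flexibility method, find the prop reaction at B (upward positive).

Remove the prop at B; the released (primary) structure is a cantilever built in at A.
Primary-structure tip deflection at B by superposition:
  UDL 19.5: wL⁴/(8EI) = 5852/EI
  point load 159.5 at a = 4.38: Pa²(3L − a)/(6EI) = 8476/EI
  δ_0 = 14328/EI
Flexibility coefficient — unit upward force at B: δ_{BB} = L³/(3EI) = 114.3/EI.
The prop prevents deflection at B: R_B = δ_0/δ_{BB} = 14328/114.3 = 125.3 kN.

R_B = 125.3 kN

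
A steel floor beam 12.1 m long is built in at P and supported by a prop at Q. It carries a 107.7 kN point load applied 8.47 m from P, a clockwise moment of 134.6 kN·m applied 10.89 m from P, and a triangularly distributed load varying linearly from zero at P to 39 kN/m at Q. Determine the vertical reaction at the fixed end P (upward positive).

R_P = 136.7 kN

Release the roller at Q. Primary structure: cantilever fixed at P.
Deflection at Q on the released cantilever, summing each load's contribution:
  point load 107.7 at a = 8.47: Pa²(3L − a)/(6EI) = 35838/EI
  clockwise couple 134.6 at a = 10.89: M₀a(2L − a)/(2EI) = 9755/EI
  triangular load, peak 39 at the free end: 11w₀L⁴/(120EI) = 76633/EI
  δ_0 = 122226/EI
Tip deflection under a unit load at Q: L³/(3EI) = 590.5/EI.
Compatibility at Q: δ_0 − R_Q·δ_{QQ} = 0, so R_Q = 122226/590.5 = 207 kN.
Vertical equilibrium: R_P = ΣP − R_Q = 343.6 − 207 = 136.7 kN.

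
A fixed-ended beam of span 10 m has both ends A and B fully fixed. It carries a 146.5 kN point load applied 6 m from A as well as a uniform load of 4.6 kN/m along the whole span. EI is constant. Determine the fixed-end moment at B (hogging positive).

M_B = 249.3 kN·m

Take the two fixed-end moments M_A, M_B as redundants; the released structure is the simple span AB.
End rotations of the released simple span under the applied load (×1/EI):
  at A: point load 146.5 at a = 6: Pab(L + b)/(6LEI) = 820.4/EI
  at B: point load 146.5 at a = 6: Pab(L + a)/(6LEI) = 937.6/EI
  at A: UDL 4.6: wL³/(24EI) = 191.7/EI
  at B: UDL 4.6: wL³/(24EI) = 191.7/EI
  θ_A0 = 1012/EI,  θ_B0 = 1129/EI
Flexibility coefficients: a unit moment at one end gives L/(3EI) there and L/(6EI) at the far end, so f₁₁ = f₂₂ = 3.333/EI and f₁₂ = f₂₁ = 1.667/EI.
Compatibility — zero rotation at each built-in end:
  3.333 M_A + 1.667 M_B = 1012
  1.667 M_A + 3.333 M_B = 1129
Solving the pair gives M_A = 179 kN·m and M_B = 249.3 kN·m (hogging).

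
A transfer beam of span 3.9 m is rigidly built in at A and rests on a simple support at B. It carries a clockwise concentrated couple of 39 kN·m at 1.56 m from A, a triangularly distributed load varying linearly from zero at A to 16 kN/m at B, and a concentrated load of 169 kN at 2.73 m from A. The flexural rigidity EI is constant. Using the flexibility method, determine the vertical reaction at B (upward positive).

R_B = 122 kN

Choose R_B as the redundant. The primary structure is the cantilever fixed at A.
Deflection at B on the released cantilever, summing each load's contribution:
  clockwise couple 39 at a = 1.56: M₀a(2L − a)/(2EI) = 189.8/EI
  triangular load, peak 16 at the free end: 11w₀L⁴/(120EI) = 339.3/EI
  point load 169 at a = 2.73: Pa²(3L − a)/(6EI) = 1883/EI
  δ_0 = 2412/EI
Tip deflection under a unit load at B: L³/(3EI) = 19.77/EI.
The prop prevents deflection at B: R_B = δ_0/δ_{BB} = 2412/19.77 = 122 kN.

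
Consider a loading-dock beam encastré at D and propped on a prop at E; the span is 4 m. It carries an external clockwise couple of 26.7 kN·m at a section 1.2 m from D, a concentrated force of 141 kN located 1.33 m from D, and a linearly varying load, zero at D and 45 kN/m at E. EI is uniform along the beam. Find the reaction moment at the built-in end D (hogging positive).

Remove the prop at E; the released (primary) structure is a cantilever built in at D.
Primary-structure tip deflection at E by superposition:
  clockwise couple 26.7 at a = 1.2: M₀a(2L − a)/(2EI) = 108.9/EI
  point load 141 at a = 1.33: Pa²(3L − a)/(6EI) = 443.5/EI
  triangular load, peak 45 at the free end: 11w₀L⁴/(120EI) = 1056/EI
  δ_0 = 1608/EI
Flexibility coefficient — unit upward force at E: δ_{EE} = L³/(3EI) = 21.33/EI.
The prop prevents deflection at E: R_E = δ_0/δ_{EE} = 1608/21.33 = 75.4 kN.
Moment equilibrium about D: M_D = Σ(load moments about D) − R_E·L = 454.2 − 75.4×4 = 152.6 kN·m.

M_D = 152.6 kN·m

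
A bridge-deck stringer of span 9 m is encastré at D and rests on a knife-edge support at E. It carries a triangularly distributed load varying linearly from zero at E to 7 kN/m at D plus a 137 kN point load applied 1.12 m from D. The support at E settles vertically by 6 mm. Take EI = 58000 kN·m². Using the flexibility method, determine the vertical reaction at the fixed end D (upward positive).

R_D = 160.6 kN

Remove the prop at E; the released (primary) structure is a cantilever built in at D.
Primary-structure tip deflection at E by superposition:
  triangular load, peak 7 at the fixed end: w₀L⁴/(30EI) = 1531/EI
  point load 137 at a = 1.12: Pa²(3L − a)/(6EI) = 741.3/EI
  δ_0 = 2272/EI
Flexibility coefficient — unit upward force at E: δ_{EE} = L³/(3EI) = 243/EI.
With EI = 58000 kN·m²: δ_0 = 0.039175 m and δ_{EE} = 0.00419 m/kN.
Compatibility — the beam at E must follow the support down by 0.006 m: δ_0 − R_E·δ_{EE} = 0.006, so R_E = (0.039175 − 0.006)/0.00419 = 7.918 kN.
Vertical equilibrium: R_D = ΣP − R_E = 168.5 − 7.918 = 160.6 kN.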